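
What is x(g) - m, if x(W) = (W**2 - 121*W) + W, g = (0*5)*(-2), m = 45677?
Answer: -45677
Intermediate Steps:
g = 0 (g = 0*(-2) = 0)
x(W) = W**2 - 120*W
x(g) - m = 0*(-120 + 0) - 1*45677 = 0*(-120) - 45677 = 0 - 45677 = -45677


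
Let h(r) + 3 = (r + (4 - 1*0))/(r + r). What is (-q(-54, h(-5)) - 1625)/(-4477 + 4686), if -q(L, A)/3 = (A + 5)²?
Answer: -8483/1100 ≈ -7.7118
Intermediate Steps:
h(r) = -3 + (4 + r)/(2*r) (h(r) = -3 + (r + (4 - 1*0))/(r + r) = -3 + (r + (4 + 0))/((2*r)) = -3 + (r + 4)*(1/(2*r)) = -3 + (4 + r)*(1/(2*r)) = -3 + (4 + r)/(2*r))
q(L, A) = -3*(5 + A)² (q(L, A) = -3*(A + 5)² = -3*(5 + A)²)
(-q(-54, h(-5)) - 1625)/(-4477 + 4686) = (-(-3)*(5 + (-5/2 + 2/(-5)))² - 1625)/(-4477 + 4686) = (-(-3)*(5 + (-5/2 + 2*(-⅕)))² - 1625)/209 = (-(-3)*(5 + (-5/2 - ⅖))² - 1625)*(1/209) = (-(-3)*(5 - 29/10)² - 1625)*(1/209) = (-(-3)*(21/10)² - 1625)*(1/209) = (-(-3)*441/100 - 1625)*(1/209) = (-1*(-1323/100) - 1625)*(1/209) = (1323/100 - 1625)*(1/209) = -161177/100*1/209 = -8483/1100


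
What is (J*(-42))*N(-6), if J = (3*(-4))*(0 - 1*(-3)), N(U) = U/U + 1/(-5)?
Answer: 6048/5 ≈ 1209.6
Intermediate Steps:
N(U) = ⅘ (N(U) = 1 + 1*(-⅕) = 1 - ⅕ = ⅘)
J = -36 (J = -12*(0 + 3) = -12*3 = -36)
(J*(-42))*N(-6) = -36*(-42)*(⅘) = 1512*(⅘) = 6048/5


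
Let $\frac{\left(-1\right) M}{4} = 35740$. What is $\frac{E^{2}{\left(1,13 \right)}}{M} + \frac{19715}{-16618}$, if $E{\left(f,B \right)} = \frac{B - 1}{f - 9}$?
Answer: $- \frac{5636987581}{4751418560} \approx -1.1864$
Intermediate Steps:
$E{\left(f,B \right)} = \frac{-1 + B}{-9 + f}$
$M = -142960$ ($M = \left(-4\right) 35740 = -142960$)
$\frac{E^{2}{\left(1,13 \right)}}{M} + \frac{19715}{-16618} = \frac{\left(\frac{-1 + 13}{-9 + 1}\right)^{2}}{-142960} + \frac{19715}{-16618} = \left(\frac{1}{-8} \cdot 12\right)^{2} \left(- \frac{1}{142960}\right) + 19715 \left(- \frac{1}{16618}\right) = \left(\left(- \frac{1}{8}\right) 12\right)^{2} \left(- \frac{1}{142960}\right) - \frac{19715}{16618} = \left(- \frac{3}{2}\right)^{2} \left(- \frac{1}{142960}\right) - \frac{19715}{16618} = \frac{9}{4} \left(- \frac{1}{142960}\right) - \frac{19715}{16618} = - \frac{9}{571840} - \frac{19715}{16618} = - \frac{5636987581}{4751418560}$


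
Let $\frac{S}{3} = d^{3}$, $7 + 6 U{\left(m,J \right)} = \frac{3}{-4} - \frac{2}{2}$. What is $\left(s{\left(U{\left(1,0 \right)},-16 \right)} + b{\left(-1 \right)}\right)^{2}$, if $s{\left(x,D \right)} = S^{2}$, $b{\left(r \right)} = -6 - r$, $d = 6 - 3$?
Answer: $42981136$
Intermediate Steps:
$d = 3$
$U{\left(m,J \right)} = - \frac{35}{24}$ ($U{\left(m,J \right)} = - \frac{7}{6} + \frac{\frac{3}{-4} - \frac{2}{2}}{6} = - \frac{7}{6} + \frac{3 \left(- \frac{1}{4}\right) - 1}{6} = - \frac{7}{6} + \frac{- \frac{3}{4} - 1}{6} = - \frac{7}{6} + \frac{1}{6} \left(- \frac{7}{4}\right) = - \frac{7}{6} - \frac{7}{24} = - \frac{35}{24}$)
$S = 81$ ($S = 3 \cdot 3^{3} = 3 \cdot 27 = 81$)
$s{\left(x,D \right)} = 6561$ ($s{\left(x,D \right)} = 81^{2} = 6561$)
$\left(s{\left(U{\left(1,0 \right)},-16 \right)} + b{\left(-1 \right)}\right)^{2} = \left(6561 - 5\right)^{2} = 6556^{2} = 42981136$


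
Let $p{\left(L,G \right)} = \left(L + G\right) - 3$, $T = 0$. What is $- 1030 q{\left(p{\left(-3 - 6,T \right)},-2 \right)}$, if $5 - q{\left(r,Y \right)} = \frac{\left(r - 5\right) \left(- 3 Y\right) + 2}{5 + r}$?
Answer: $\frac{66950}{7} \approx 9564.3$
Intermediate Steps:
$p{\left(L,G \right)} = -3 + G + L$ ($p{\left(L,G \right)} = \left(G + L\right) - 3 = -3 + G + L$)
$q{\left(r,Y \right)} = 5 - \frac{2 - 3 Y \left(-5 + r\right)}{5 + r}$ ($q{\left(r,Y \right)} = 5 - \frac{\left(r - 5\right) \left(- 3 Y\right) + 2}{5 + r} = 5 - \frac{\left(-5 + r\right) \left(- 3 Y\right) + 2}{5 + r} = 5 - \frac{- 3 Y \left(-5 + r\right) + 2}{5 + r} = 5 - \frac{2 - 3 Y \left(-5 + r\right)}{5 + r}$)
$- 1030 q{\left(p{\left(-3 - 6,T \right)},-2 \right)} = - 1030 \frac{23 - -30 + 5 \left(-3 + 0 - 9\right) + 3 \left(-2\right) \left(-3 + 0 - 9\right)}{5 - 12} = - 1030 \frac{23 + 30 + 5 \left(-3 + 0 - 9\right) + 3 \left(-2\right) \left(-3 + 0 - 9\right)}{5 - 12} = - 1030 \frac{23 + 30 + 5 \left(-12\right) + 3 \left(-2\right) \left(-12\right)}{5 - 12} = - 1030 \frac{23 + 30 - 60 + 72}{-7} = - 1030 \left(\left(- \frac{1}{7}\right) 65\right) = \left(-1030\right) \left(- \frac{65}{7}\right) = \frac{66950}{7}$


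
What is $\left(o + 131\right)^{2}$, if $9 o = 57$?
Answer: $\frac{169744}{9} \approx 18860.0$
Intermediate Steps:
$o = \frac{19}{3}$ ($o = \frac{1}{9} \cdot 57 = \frac{19}{3} \approx 6.3333$)
$\left(o + 131\right)^{2} = \left(\frac{19}{3} + 131\right)^{2} = \left(\frac{412}{3}\right)^{2} = \frac{169744}{9}$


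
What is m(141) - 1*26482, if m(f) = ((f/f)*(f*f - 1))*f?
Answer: 2776598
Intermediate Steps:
m(f) = f*(-1 + f²) (m(f) = (1*(f² - 1))*f = (1*(-1 + f²))*f = (-1 + f²)*f = f*(-1 + f²))
m(141) - 1*26482 = (141³ - 1*141) - 1*26482 = (2803221 - 141) - 26482 = 2803080 - 26482 = 2776598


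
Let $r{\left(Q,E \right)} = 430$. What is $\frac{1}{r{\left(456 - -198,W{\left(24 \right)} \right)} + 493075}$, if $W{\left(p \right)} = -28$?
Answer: $\frac{1}{493505} \approx 2.0263 \cdot 10^{-6}$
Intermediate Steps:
$\frac{1}{r{\left(456 - -198,W{\left(24 \right)} \right)} + 493075} = \frac{1}{430 + 493075} = \frac{1}{493505}$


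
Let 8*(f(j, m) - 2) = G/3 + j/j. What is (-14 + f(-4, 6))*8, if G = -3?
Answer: -96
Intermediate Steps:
f(j, m) = 2 (f(j, m) = 2 + (-3/3 + j/j)/8 = 2 + (-3*1/3 + 1)/8 = 2 + (-1 + 1)/8 = 2 + (1/8)*0 = 2 + 0 = 2)
(-14 + f(-4, 6))*8 = (-14 + 2)*8 = -12*8 = -96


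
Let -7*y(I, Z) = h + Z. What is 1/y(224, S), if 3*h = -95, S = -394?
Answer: 21/1277 ≈ 0.016445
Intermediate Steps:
h = -95/3 (h = (⅓)*(-95) = -95/3 ≈ -31.667)
y(I, Z) = 95/21 - Z/7 (y(I, Z) = -(-95/3 + Z)/7 = 95/21 - Z/7)
1/y(224, S) = 1/(95/21 - ⅐*(-394)) = 1/(95/21 + 394/7) = 1/(1277/21) = 21/1277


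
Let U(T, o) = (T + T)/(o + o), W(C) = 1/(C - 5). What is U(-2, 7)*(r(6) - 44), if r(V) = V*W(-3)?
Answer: 179/14 ≈ 12.786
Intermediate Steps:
W(C) = 1/(-5 + C)
r(V) = -V/8 (r(V) = V/(-5 - 3) = V/(-8) = V*(-⅛) = -V/8)
U(T, o) = T/o (U(T, o) = (2*T)/((2*o)) = (2*T)*(1/(2*o)) = T/o)
U(-2, 7)*(r(6) - 44) = (-2/7)*(-⅛*6 - 44) = (-2*⅐)*(-¾ - 44) = -2/7*(-179/4) = 179/14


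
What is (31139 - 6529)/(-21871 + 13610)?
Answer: -24610/8261 ≈ -2.9791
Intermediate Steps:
(31139 - 6529)/(-21871 + 13610) = 24610/(-8261) = 24610*(-1/8261) = -24610/8261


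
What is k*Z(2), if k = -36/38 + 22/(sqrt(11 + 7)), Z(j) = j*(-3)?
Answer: 108/19 - 22*sqrt(2) ≈ -25.428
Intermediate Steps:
Z(j) = -3*j
k = -18/19 + 11*sqrt(2)/3 (k = -36*1/38 + 22/(sqrt(18)) = -18/19 + 22/((3*sqrt(2))) = -18/19 + 22*(sqrt(2)/6) = -18/19 + 11*sqrt(2)/3 ≈ 4.2381)
k*Z(2) = (-18/19 + 11*sqrt(2)/3)*(-3*2) = (-18/19 + 11*sqrt(2)/3)*(-6) = 108/19 - 22*sqrt(2)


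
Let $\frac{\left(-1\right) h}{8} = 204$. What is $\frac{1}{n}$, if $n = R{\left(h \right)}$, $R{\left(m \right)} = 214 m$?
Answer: $- \frac{1}{349248} \approx -2.8633 \cdot 10^{-6}$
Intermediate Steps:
$h = -1632$ ($h = \left(-8\right) 204 = -1632$)
$n = -349248$ ($n = 214 \left(-1632\right) = -349248$)
$\frac{1}{n} = \frac{1}{-349248} = - \frac{1}{349248}$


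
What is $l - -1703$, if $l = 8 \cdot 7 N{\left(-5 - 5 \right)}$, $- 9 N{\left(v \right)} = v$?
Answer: $\frac{15887}{9} \approx 1765.2$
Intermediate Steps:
$N{\left(v \right)} = - \frac{v}{9}$
$l = \frac{560}{9}$ ($l = 8 \cdot 7 \left(- \frac{-5 - 5}{9}\right) = 56 \left(- \frac{-5 - 5}{9}\right) = 56 \left(\left(- \frac{1}{9}\right) \left(-10\right)\right) = 56 \cdot \frac{10}{9} = \frac{560}{9} \approx 62.222$)
$l - -1703 = \frac{560}{9} - -1703 = \frac{560}{9} + 1703 = \frac{15887}{9}$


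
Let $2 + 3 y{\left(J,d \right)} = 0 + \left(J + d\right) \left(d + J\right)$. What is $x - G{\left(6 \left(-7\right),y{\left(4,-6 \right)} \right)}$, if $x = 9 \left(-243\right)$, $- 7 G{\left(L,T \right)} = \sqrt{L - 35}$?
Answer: $-2187 + \frac{i \sqrt{77}}{7} \approx -2187.0 + 1.2536 i$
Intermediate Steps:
$y{\left(J,d \right)} = - \frac{2}{3} + \frac{\left(J + d\right)^{2}}{3}$ ($y{\left(J,d \right)} = - \frac{2}{3} + \frac{0 + \left(J + d\right) \left(d + J\right)}{3} = - \frac{2}{3} + \frac{0 + \left(J + d\right) \left(J + d\right)}{3} = - \frac{2}{3} + \frac{0 + \left(J + d\right)^{2}}{3} = - \frac{2}{3} + \frac{\left(J + d\right)^{2}}{3}$)
$G{\left(L,T \right)} = - \frac{\sqrt{-35 + L}}{7}$ ($G{\left(L,T \right)} = - \frac{\sqrt{L - 35}}{7} = - \frac{\sqrt{-35 + L}}{7}$)
$x = -2187$
$x - G{\left(6 \left(-7\right),y{\left(4,-6 \right)} \right)} = -2187 - - \frac{\sqrt{-35 + 6 \left(-7\right)}}{7} = -2187 - - \frac{\sqrt{-35 - 42}}{7} = -2187 - - \frac{\sqrt{-77}}{7} = -2187 - - \frac{i \sqrt{77}}{7} = -2187 + \frac{i \sqrt{77}}{7}$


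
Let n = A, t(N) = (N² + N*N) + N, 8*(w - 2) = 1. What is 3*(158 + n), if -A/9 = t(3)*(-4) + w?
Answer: 21477/8 ≈ 2684.6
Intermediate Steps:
w = 17/8 (w = 2 + (⅛)*1 = 2 + ⅛ = 17/8 ≈ 2.1250)
t(N) = N + 2*N² (t(N) = (N² + N²) + N = 2*N² + N = N + 2*N²)
A = 5895/8 (A = -9*((3*(1 + 2*3))*(-4) + 17/8) = -9*((3*(1 + 6))*(-4) + 17/8) = -9*((3*7)*(-4) + 17/8) = -9*(21*(-4) + 17/8) = -9*(-84 + 17/8) = -9*(-655/8) = 5895/8 ≈ 736.88)
n = 5895/8 ≈ 736.88
3*(158 + n) = 3*(158 + 5895/8) = 3*(7159/8) = 21477/8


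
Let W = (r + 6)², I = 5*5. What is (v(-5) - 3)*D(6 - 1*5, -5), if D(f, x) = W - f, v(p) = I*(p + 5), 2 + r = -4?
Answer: 3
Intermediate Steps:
I = 25
r = -6 (r = -2 - 4 = -6)
W = 0 (W = (-6 + 6)² = 0² = 0)
v(p) = 125 + 25*p (v(p) = 25*(p + 5) = 25*(5 + p) = 125 + 25*p)
D(f, x) = -f (D(f, x) = 0 - f = -f)
(v(-5) - 3)*D(6 - 1*5, -5) = ((125 + 25*(-5)) - 3)*(-(6 - 1*5)) = ((125 - 125) - 3)*(-(6 - 5)) = (0 - 3)*(-1*1) = -3*(-1) = 3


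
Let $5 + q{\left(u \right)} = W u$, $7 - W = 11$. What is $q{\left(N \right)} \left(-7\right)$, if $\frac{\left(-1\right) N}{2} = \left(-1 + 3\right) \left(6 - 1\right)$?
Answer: $-525$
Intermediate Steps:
$W = -4$ ($W = 7 - 11 = -4$)
$N = -20$ ($N = - 2 \left(-1 + 3\right) \left(6 - 1\right) = - 2 \cdot 2 \cdot 5 = \left(-2\right) 10 = -20$)
$q{\left(u \right)} = -5 - 4 u$
$q{\left(N \right)} \left(-7\right) = \left(-5 - -80\right) \left(-7\right) = \left(-5 + 80\right) \left(-7\right) = 75 \left(-7\right) = -525$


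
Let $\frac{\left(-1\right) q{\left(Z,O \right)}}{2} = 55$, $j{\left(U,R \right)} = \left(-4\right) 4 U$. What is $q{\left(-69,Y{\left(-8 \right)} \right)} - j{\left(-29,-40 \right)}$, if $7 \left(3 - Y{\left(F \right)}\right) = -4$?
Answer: $-574$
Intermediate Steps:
$Y{\left(F \right)} = \frac{25}{7}$ ($Y{\left(F \right)} = 3 - - \frac{4}{7} = 3 + \frac{4}{7} = \frac{25}{7}$)
$j{\left(U,R \right)} = - 16 U$
$q{\left(Z,O \right)} = -110$ ($q{\left(Z,O \right)} = \left(-2\right) 55 = -110$)
$q{\left(-69,Y{\left(-8 \right)} \right)} - j{\left(-29,-40 \right)} = -110 - \left(-16\right) \left(-29\right) = -110 - 464 = -574$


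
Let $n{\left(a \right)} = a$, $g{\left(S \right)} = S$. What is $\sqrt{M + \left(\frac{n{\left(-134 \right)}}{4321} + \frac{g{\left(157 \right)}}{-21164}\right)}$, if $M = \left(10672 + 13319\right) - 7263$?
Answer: $\frac{\sqrt{34974142008433276649}}{45724822} \approx 129.34$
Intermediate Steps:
$M = 16728$ ($M = 23991 - 7263 = 16728$)
$\sqrt{M + \left(\frac{n{\left(-134 \right)}}{4321} + \frac{g{\left(157 \right)}}{-21164}\right)} = \sqrt{16728 + \left(- \frac{134}{4321} + \frac{157}{-21164}\right)} = \sqrt{16728 + \left(\left(-134\right) \frac{1}{4321} + 157 \left(- \frac{1}{21164}\right)\right)} = \sqrt{16728 - \frac{3514373}{91449644}} = \sqrt{\frac{1529766130459}{91449644}} = \frac{\sqrt{34974142008433276649}}{45724822}$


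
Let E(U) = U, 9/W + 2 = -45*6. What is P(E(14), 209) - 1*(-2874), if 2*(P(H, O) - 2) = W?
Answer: 1564535/544 ≈ 2876.0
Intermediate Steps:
W = -9/272 (W = 9/(-2 - 45*6) = 9/(-2 - 270) = 9/(-272) = 9*(-1/272) = -9/272 ≈ -0.033088)
P(H, O) = 1079/544 (P(H, O) = 2 + (½)*(-9/272) = 2 - 9/544 = 1079/544)
P(E(14), 209) - 1*(-2874) = 1079/544 - 1*(-2874) = 1079/544 + 2874 = 1564535/544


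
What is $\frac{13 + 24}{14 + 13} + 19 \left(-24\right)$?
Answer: $- \frac{12275}{27} \approx -454.63$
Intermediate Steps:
$\frac{13 + 24}{14 + 13} + 19 \left(-24\right) = \frac{37}{27} - 456 = - \frac{12275}{27}$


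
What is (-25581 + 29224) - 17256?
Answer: -13613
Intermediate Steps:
(-25581 + 29224) - 17256 = 3643 - 17256 = -13613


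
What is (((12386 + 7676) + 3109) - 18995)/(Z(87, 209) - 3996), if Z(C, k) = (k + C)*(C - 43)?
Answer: 1044/2257 ≈ 0.46256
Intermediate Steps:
Z(C, k) = (-43 + C)*(C + k) (Z(C, k) = (C + k)*(-43 + C) = (-43 + C)*(C + k))
(((12386 + 7676) + 3109) - 18995)/(Z(87, 209) - 3996) = (((12386 + 7676) + 3109) - 18995)/((87**2 - 43*87 - 43*209 + 87*209) - 3996) = ((20062 + 3109) - 18995)/((7569 - 3741 - 8987 + 18183) - 3996) = (23171 - 18995)/(13024 - 3996) = 4176/9028 = 4176*(1/9028) = 1044/2257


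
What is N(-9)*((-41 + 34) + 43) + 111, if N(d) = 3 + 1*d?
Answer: -105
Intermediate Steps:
N(d) = 3 + d
N(-9)*((-41 + 34) + 43) + 111 = (3 - 9)*((-41 + 34) + 43) + 111 = -6*(-7 + 43) + 111 = -6*36 + 111 = -216 + 111 = -105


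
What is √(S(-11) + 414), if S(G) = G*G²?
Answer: I*√917 ≈ 30.282*I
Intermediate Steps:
S(G) = G³
√(S(-11) + 414) = √((-11)³ + 414) = √(-1331 + 414) = √(-917) = I*√917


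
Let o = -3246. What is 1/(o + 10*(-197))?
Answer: -1/5216 ≈ -0.00019172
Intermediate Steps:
1/(o + 10*(-197)) = 1/(-3246 + 10*(-197)) = 1/(-3246 - 1970) = 1/(-5216) = -1/5216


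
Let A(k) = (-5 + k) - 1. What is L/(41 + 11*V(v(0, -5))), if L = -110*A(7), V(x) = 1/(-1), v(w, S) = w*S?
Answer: -11/3 ≈ -3.6667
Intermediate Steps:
v(w, S) = S*w
A(k) = -6 + k
V(x) = -1 (V(x) = 1*(-1) = -1)
L = -110 (L = -110*(-6 + 7) = -110*1 = -110)
L/(41 + 11*V(v(0, -5))) = -110/(41 + 11*(-1)) = -110/(41 - 11) = -110/30 = -110*1/30 = -11/3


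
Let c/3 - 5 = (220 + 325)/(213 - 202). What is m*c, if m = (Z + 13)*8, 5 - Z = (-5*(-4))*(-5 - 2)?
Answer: 2275200/11 ≈ 2.0684e+5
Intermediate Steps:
Z = 145 (Z = 5 - (-5*(-4))*(-5 - 2) = 5 - 20*(-7) = 5 - 1*(-140) = 5 + 140 = 145)
m = 1264 (m = (145 + 13)*8 = 158*8 = 1264)
c = 1800/11 (c = 15 + 3*((220 + 325)/(213 - 202)) = 15 + 3*(545/11) = 15 + 1635/11 = 1800/11 ≈ 163.64)
m*c = 1264*(1800/11) = 2275200/11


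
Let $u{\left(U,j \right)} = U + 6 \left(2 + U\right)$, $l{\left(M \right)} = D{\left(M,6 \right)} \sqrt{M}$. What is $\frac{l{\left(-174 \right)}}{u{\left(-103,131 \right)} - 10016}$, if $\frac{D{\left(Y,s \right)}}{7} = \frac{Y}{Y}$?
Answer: $- \frac{7 i \sqrt{174}}{10725} \approx - 0.0086094 i$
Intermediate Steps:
$D{\left(Y,s \right)} = 7$ ($D{\left(Y,s \right)} = 7 \frac{Y}{Y} = 7 \cdot 1 = 7$)
$l{\left(M \right)} = 7 \sqrt{M}$
$u{\left(U,j \right)} = 12 + 7 U$ ($u{\left(U,j \right)} = U + \left(12 + 6 U\right) = 12 + 7 U$)
$\frac{l{\left(-174 \right)}}{u{\left(-103,131 \right)} - 10016} = \frac{7 \sqrt{-174}}{\left(12 + 7 \left(-103\right)\right) - 10016} = \frac{7 i \sqrt{174}}{\left(12 - 721\right) - 10016} = \frac{7 i \sqrt{174}}{-709 - 10016} = \frac{7 i \sqrt{174}}{-10725} = 7 i \sqrt{174} \left(- \frac{1}{10725}\right) = - \frac{7 i \sqrt{174}}{10725}$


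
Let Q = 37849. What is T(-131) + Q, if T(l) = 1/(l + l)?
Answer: 9916437/262 ≈ 37849.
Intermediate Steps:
T(l) = 1/(2*l)
T(-131) + Q = (½)/(-131) + 37849 = (½)*(-1/131) + 37849 = -1/262 + 37849 = 9916437/262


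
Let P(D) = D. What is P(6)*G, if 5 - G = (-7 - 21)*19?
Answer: 3222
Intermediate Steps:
G = 537 (G = 5 - (-7 - 21)*19 = 5 - (-28)*19 = 5 - 1*(-532) = 5 + 532 = 537)
P(6)*G = 6*537 = 3222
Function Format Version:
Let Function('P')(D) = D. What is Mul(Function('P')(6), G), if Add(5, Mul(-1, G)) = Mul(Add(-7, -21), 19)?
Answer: 3222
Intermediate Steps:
G = 537 (G = Add(5, Mul(-1, Mul(Add(-7, -21), 19))) = Add(5, Mul(-1, Mul(-28, 19))) = Add(5, Mul(-1, -532)) = Add(5, 532) = 537)
Mul(Function('P')(6), G) = Mul(6, 537) = 3222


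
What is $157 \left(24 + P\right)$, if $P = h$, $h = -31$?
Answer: $-1099$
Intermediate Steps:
$P = -31$
$157 \left(24 + P\right) = 157 \left(24 - 31\right) = 157 \left(-7\right) = -1099$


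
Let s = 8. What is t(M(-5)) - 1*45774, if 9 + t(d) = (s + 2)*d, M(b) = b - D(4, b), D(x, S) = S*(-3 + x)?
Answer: -45783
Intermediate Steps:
M(b) = 0 (M(b) = b - b*(-3 + 4) = b - b = 0)
t(d) = -9 + 10*d (t(d) = -9 + (8 + 2)*d = -9 + 10*d)
t(M(-5)) - 1*45774 = (-9 + 10*0) - 1*45774 = (-9 + 0) - 45774 = -9 - 45774 = -45783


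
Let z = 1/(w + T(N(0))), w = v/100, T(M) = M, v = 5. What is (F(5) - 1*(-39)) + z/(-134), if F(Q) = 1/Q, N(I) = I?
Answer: 13082/335 ≈ 39.051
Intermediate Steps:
w = 1/20 (w = 5/100 = 5*(1/100) = 1/20 ≈ 0.050000)
z = 20 (z = 1/(1/20 + 0) = 1/(1/20) = 20)
(F(5) - 1*(-39)) + z/(-134) = (1/5 - 1*(-39)) + 20/(-134) = (⅕ + 39) + 20*(-1/134) = 196/5 - 10/67 = 13082/335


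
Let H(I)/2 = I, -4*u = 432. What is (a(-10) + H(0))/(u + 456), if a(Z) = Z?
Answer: -5/174 ≈ -0.028736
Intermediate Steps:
u = -108 (u = -¼*432 = -108)
H(I) = 2*I
(a(-10) + H(0))/(u + 456) = (-10 + 2*0)/(-108 + 456) = (-10 + 0)/348 = -10*1/348 = -5/174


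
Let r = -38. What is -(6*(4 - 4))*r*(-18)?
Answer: 0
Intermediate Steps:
-(6*(4 - 4))*r*(-18) = -(6*(4 - 4))*(-38)*(-18) = -(6*0)*(-38)*(-18) = -0*(-38)*(-18) = -0*(-18) = -1*0 = 0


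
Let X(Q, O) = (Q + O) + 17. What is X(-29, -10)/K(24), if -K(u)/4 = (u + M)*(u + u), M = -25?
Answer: -11/96 ≈ -0.11458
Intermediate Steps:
K(u) = -8*u*(-25 + u) (K(u) = -4*(u - 25)*(u + u) = -4*(-25 + u)*2*u = -8*u*(-25 + u))
X(Q, O) = 17 + O + Q (X(Q, O) = (O + Q) + 17 = 17 + O + Q)
X(-29, -10)/K(24) = (17 - 10 - 29)/((8*24*(25 - 1*24))) = -22*1/(192*(25 - 24)) = -22/(8*24*1) = -22/192 = -22*1/192 = -11/96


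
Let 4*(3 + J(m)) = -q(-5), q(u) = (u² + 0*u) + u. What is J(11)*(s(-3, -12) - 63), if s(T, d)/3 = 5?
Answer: 384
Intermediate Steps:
s(T, d) = 15 (s(T, d) = 3*5 = 15)
q(u) = u + u² (q(u) = (u² + 0) + u = u² + u = u + u²)
J(m) = -8 (J(m) = -3 + (-(-5)*(1 - 5))/4 = -3 + (-(-5)*(-4))/4 = -3 + (-1*20)/4 = -3 + (¼)*(-20) = -3 - 5 = -8)
J(11)*(s(-3, -12) - 63) = -8*(15 - 63) = -8*(-48) = 384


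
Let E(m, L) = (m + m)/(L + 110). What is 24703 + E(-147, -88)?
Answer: 271586/11 ≈ 24690.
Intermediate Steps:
E(m, L) = 2*m/(110 + L) (E(m, L) = (2*m)/(110 + L) = 2*m/(110 + L))
24703 + E(-147, -88) = 24703 + 2*(-147)/(110 - 88) = 24703 + 2*(-147)/22 = 24703 + 2*(-147)*(1/22) = 24703 - 147/11 = 271586/11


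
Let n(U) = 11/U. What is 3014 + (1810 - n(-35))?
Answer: 168851/35 ≈ 4824.3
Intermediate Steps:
3014 + (1810 - n(-35)) = 3014 + (1810 - 11/(-35)) = 3014 + (1810 - 11*(-1)/35) = 3014 + (1810 - 1*(-11/35)) = 3014 + (1810 + 11/35) = 3014 + 63361/35 = 168851/35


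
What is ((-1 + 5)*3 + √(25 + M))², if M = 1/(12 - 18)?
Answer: (72 + √894)²/36 ≈ 288.43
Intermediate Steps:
M = -⅙ (M = 1/(-6) = -⅙ ≈ -0.16667)
((-1 + 5)*3 + √(25 + M))² = ((-1 + 5)*3 + √(25 - ⅙))² = (4*3 + √(149/6))² = (12 + √894/6)²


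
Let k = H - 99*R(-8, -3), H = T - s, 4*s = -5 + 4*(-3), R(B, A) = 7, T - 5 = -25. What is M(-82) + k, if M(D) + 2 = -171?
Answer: -3527/4 ≈ -881.75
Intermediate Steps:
T = -20 (T = 5 - 25 = -20)
M(D) = -173 (M(D) = -2 - 171 = -173)
s = -17/4 (s = (-5 + 4*(-3))/4 = (-5 - 12)/4 = (1/4)*(-17) = -17/4 ≈ -4.2500)
H = -63/4 (H = -20 - 1*(-17/4) = -20 + 17/4 = -63/4 ≈ -15.750)
k = -2835/4 (k = -63/4 - 99*7 = -63/4 - 693 = -2835/4 ≈ -708.75)
M(-82) + k = -173 - 2835/4 = -3527/4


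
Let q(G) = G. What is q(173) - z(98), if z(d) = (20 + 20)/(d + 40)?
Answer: 11917/69 ≈ 172.71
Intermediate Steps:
z(d) = 40/(40 + d)
q(173) - z(98) = 173 - 40/(40 + 98) = 173 - 40/138 = 173 - 1*20/69 = 173 - 20/69 = 11917/69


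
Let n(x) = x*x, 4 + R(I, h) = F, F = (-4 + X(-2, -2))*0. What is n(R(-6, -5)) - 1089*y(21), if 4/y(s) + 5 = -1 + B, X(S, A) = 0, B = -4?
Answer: 2258/5 ≈ 451.60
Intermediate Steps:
F = 0 (F = (-4 + 0)*0 = -4*0 = 0)
R(I, h) = -4 (R(I, h) = -4 + 0 = -4)
n(x) = x**2
y(s) = -2/5 (y(s) = 4/(-5 + (-1 - 4)) = 4/(-5 - 5) = 4/(-10) = 4*(-1/10) = -2/5)
n(R(-6, -5)) - 1089*y(21) = (-4)**2 - 1089*(-2/5) = 16 + 2178/5 = 2258/5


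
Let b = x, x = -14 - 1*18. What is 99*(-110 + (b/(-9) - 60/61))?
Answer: -648758/61 ≈ -10635.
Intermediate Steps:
x = -32 (x = -14 - 18 = -32)
b = -32
99*(-110 + (b/(-9) - 60/61)) = 99*(-110 + (-32/(-9) - 60/61)) = 99*(-110 + (-32*(-⅑) - 60*1/61)) = 99*(-110 + (32/9 - 60/61)) = 99*(-110 + 1412/549) = 99*(-58978/549) = -648758/61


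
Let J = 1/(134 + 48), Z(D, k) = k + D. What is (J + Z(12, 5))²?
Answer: 9579025/33124 ≈ 289.19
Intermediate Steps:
Z(D, k) = D + k
J = 1/182 ≈ 0.0054945
(J + Z(12, 5))² = (1/182 + (12 + 5))² = (1/182 + 17)² = (3095/182)² = 9579025/33124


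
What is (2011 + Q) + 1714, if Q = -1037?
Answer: 2688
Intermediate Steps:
(2011 + Q) + 1714 = (2011 - 1037) + 1714 = 974 + 1714 = 2688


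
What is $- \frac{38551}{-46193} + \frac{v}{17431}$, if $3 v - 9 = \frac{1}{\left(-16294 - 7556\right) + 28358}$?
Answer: $\frac{1298537894519}{1555627433556} \approx 0.83474$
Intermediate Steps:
$v = \frac{40573}{13524}$ ($v = 3 + \frac{1}{3 \left(\left(-16294 - 7556\right) + 28358\right)} = 3 + \frac{1}{3 \left(-23850 + 28358\right)} = 3 + \frac{1}{3 \cdot 4508} = 3 + \frac{1}{3} \cdot \frac{1}{4508} = 3 + \frac{1}{13524} = \frac{40573}{13524} \approx 3.0001$)
$- \frac{38551}{-46193} + \frac{v}{17431} = - \frac{38551}{-46193} + \frac{40573}{13524 \cdot 17431} = \left(-38551\right) \left(- \frac{1}{46193}\right) + \frac{40573}{13524} \cdot \frac{1}{17431} = \frac{38551}{46193} + \frac{40573}{235736844} = \frac{1298537894519}{1555627433556}$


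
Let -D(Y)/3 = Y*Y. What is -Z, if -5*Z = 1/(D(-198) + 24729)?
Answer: -1/464415 ≈ -2.1532e-6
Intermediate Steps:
D(Y) = -3*Y**2 (D(Y) = -3*Y*Y = -3*Y**2)
Z = 1/464415 (Z = -1/(5*(-3*(-198)**2 + 24729)) = -1/(5*(-3*39204 + 24729)) = -1/(5*(-117612 + 24729)) = -1/5/(-92883) = -1/5*(-1/92883) = 1/464415 ≈ 2.1532e-6)
-Z = -1*1/464415 = -1/464415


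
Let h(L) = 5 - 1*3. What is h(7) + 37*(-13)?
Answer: -479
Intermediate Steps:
h(L) = 2 (h(L) = 5 - 3 = 2)
h(7) + 37*(-13) = 2 + 37*(-13) = 2 - 481 = -479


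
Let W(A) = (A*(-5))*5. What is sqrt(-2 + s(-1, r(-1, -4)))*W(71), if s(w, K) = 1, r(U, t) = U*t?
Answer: -1775*I ≈ -1775.0*I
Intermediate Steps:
W(A) = -25*A (W(A) = -5*A*5 = -25*A)
sqrt(-2 + s(-1, r(-1, -4)))*W(71) = sqrt(-2 + 1)*(-25*71) = sqrt(-1)*(-1775) = I*(-1775) = -1775*I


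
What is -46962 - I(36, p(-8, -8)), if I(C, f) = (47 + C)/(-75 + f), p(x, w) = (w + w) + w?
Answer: -4649155/99 ≈ -46961.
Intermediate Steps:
p(x, w) = 3*w (p(x, w) = 2*w + w = 3*w)
I(C, f) = (47 + C)/(-75 + f)
-46962 - I(36, p(-8, -8)) = -46962 - (47 + 36)/(-75 + 3*(-8)) = -46962 - 83/(-75 - 24) = -46962 - 83/(-99) = -46962 - (-1)*83/99 = -46962 - 1*(-83/99) = -46962 + 83/99 = -4649155/99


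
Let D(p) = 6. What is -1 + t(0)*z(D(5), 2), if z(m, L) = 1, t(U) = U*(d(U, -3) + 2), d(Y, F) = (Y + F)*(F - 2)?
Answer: -1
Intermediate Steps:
d(Y, F) = (-2 + F)*(F + Y) (d(Y, F) = (F + Y)*(-2 + F) = (-2 + F)*(F + Y))
t(U) = U*(17 - 5*U) (t(U) = U*(((-3)² - 2*(-3) - 2*U - 3*U) + 2) = U*((9 + 6 - 2*U - 3*U) + 2) = U*((15 - 5*U) + 2) = U*(17 - 5*U))
-1 + t(0)*z(D(5), 2) = -1 + (0*(17 - 5*0))*1 = -1 + (0*(17 + 0))*1 = -1 + (0*17)*1 = -1 + 0*1 = -1 + 0 = -1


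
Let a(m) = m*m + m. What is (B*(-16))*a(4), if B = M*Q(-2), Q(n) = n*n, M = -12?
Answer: 15360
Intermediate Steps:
Q(n) = n²
a(m) = m + m² (a(m) = m² + m = m + m²)
B = -48 (B = -12*(-2)² = -12*4 = -48)
(B*(-16))*a(4) = (-48*(-16))*(4*(1 + 4)) = 768*(4*5) = 768*20 = 15360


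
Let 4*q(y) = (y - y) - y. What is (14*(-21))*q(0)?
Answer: 0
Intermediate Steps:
q(y) = -y/4 (q(y) = ((y - y) - y)/4 = (0 - y)/4 = (-y)/4 = -y/4)
(14*(-21))*q(0) = (14*(-21))*(-1/4*0) = -294*0 = 0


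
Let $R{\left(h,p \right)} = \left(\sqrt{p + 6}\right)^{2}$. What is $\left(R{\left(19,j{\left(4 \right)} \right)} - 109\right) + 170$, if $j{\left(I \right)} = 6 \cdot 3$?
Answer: $85$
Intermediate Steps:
$j{\left(I \right)} = 18$
$R{\left(h,p \right)} = 6 + p$ ($R{\left(h,p \right)} = \left(\sqrt{6 + p}\right)^{2} = 6 + p$)
$\left(R{\left(19,j{\left(4 \right)} \right)} - 109\right) + 170 = \left(\left(6 + 18\right) - 109\right) + 170 = \left(24 - 109\right) + 170 = -85 + 170 = 85$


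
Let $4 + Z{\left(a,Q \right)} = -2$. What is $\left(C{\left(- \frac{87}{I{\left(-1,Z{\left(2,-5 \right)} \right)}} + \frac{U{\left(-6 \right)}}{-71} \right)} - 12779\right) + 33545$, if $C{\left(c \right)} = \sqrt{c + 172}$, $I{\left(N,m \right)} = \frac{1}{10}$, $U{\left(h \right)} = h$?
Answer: $20766 + \frac{4 i \sqrt{219887}}{71} \approx 20766.0 + 26.418 i$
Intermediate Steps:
$Z{\left(a,Q \right)} = -6$ ($Z{\left(a,Q \right)} = -4 - 2 = -6$)
$I{\left(N,m \right)} = \frac{1}{10}$
$C{\left(c \right)} = \sqrt{172 + c}$
$\left(C{\left(- \frac{87}{I{\left(-1,Z{\left(2,-5 \right)} \right)}} + \frac{U{\left(-6 \right)}}{-71} \right)} - 12779\right) + 33545 = \left(\sqrt{172 - \left(870 - \frac{6}{71}\right)} - 12779\right) + 33545 = \left(\sqrt{172 - \frac{61764}{71}} - 12779\right) + 33545 = \left(\sqrt{- \frac{49552}{71}} - 12779\right) + 33545 = \left(\frac{4 i \sqrt{219887}}{71} - 12779\right) + 33545 = \left(-12779 + \frac{4 i \sqrt{219887}}{71}\right) + 33545 = 20766 + \frac{4 i \sqrt{219887}}{71}$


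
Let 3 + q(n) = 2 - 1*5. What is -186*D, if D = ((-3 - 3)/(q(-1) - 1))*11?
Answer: -12276/7 ≈ -1753.7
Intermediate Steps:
q(n) = -6 (q(n) = -3 + (2 - 1*5) = -3 + (2 - 5) = -3 - 3 = -6)
D = 66/7 (D = ((-3 - 3)/(-6 - 1))*11 = -6/(-7)*11 = -6*(-1/7)*11 = (6/7)*11 = 66/7 ≈ 9.4286)
-186*D = -186*66/7 = -12276/7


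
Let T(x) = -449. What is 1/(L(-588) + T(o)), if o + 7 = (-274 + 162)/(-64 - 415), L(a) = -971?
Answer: -1/1420 ≈ -0.00070423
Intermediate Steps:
o = -3241/479 (o = -7 + (-274 + 162)/(-64 - 415) = -7 - 112/(-479) = -7 - 112*(-1/479) = -7 + 112/479 = -3241/479 ≈ -6.7662)
1/(L(-588) + T(o)) = 1/(-971 - 449) = 1/(-1420) = -1/1420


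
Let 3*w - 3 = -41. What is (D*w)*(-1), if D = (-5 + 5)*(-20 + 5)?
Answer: 0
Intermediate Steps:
w = -38/3 (w = 1 + (⅓)*(-41) = 1 - 41/3 = -38/3 ≈ -12.667)
D = 0 (D = 0*(-15) = 0)
(D*w)*(-1) = (0*(-38/3))*(-1) = 0*(-1) = 0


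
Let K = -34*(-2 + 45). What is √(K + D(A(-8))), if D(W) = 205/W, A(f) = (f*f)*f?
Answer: I*√1497498/32 ≈ 38.241*I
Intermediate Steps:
A(f) = f³ (A(f) = f²*f = f³)
K = -1462 (K = -34*43 = -1462)
√(K + D(A(-8))) = √(-1462 + 205/((-8)³)) = √(-1462 + 205/(-512)) = √(-1462 + 205*(-1/512)) = √(-1462 - 205/512) = √(-748749/512) = I*√1497498/32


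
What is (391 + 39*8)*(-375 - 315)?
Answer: -485070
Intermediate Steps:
(391 + 39*8)*(-375 - 315) = (391 + 312)*(-690) = 703*(-690) = -485070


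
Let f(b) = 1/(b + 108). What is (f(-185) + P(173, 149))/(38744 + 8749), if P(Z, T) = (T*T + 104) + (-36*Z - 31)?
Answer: 411847/1218987 ≈ 0.33786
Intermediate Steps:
f(b) = 1/(108 + b)
P(Z, T) = 73 + T² - 36*Z (P(Z, T) = (T² + 104) + (-31 - 36*Z) = (104 + T²) + (-31 - 36*Z) = 73 + T² - 36*Z)
(f(-185) + P(173, 149))/(38744 + 8749) = (1/(108 - 185) + (73 + 149² - 36*173))/(38744 + 8749) = (1/(-77) + (73 + 22201 - 6228))/47493 = (-1/77 + 16046)*(1/47493) = (1235541/77)*(1/47493) = 411847/1218987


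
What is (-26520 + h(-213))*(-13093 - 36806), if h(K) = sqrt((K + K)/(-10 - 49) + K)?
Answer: 1323321480 - 149697*I*sqrt(79591)/59 ≈ 1.3233e+9 - 7.158e+5*I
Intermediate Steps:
h(K) = sqrt(3363)*sqrt(K)/59 (h(K) = sqrt((2*K)/(-59) + K) = sqrt((2*K)*(-1/59) + K) = sqrt(-2*K/59 + K) = sqrt(57*K/59) = sqrt(3363)*sqrt(K)/59)
(-26520 + h(-213))*(-13093 - 36806) = (-26520 + sqrt(3363)*sqrt(-213)/59)*(-13093 - 36806) = (-26520 + sqrt(3363)*(I*sqrt(213))/59)*(-49899) = (-26520 + 3*I*sqrt(79591)/59)*(-49899) = 1323321480 - 149697*I*sqrt(79591)/59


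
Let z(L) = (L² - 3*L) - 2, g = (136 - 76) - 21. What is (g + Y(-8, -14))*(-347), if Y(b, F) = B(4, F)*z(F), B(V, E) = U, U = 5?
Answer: -422993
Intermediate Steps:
g = 39 (g = 60 - 21 = 39)
B(V, E) = 5
z(L) = -2 + L² - 3*L
Y(b, F) = -10 - 15*F + 5*F² (Y(b, F) = 5*(-2 + F² - 3*F) = -10 - 15*F + 5*F²)
(g + Y(-8, -14))*(-347) = (39 + (-10 - 15*(-14) + 5*(-14)²))*(-347) = (39 + (-10 + 210 + 5*196))*(-347) = (39 + (-10 + 210 + 980))*(-347) = (39 + 1180)*(-347) = 1219*(-347) = -422993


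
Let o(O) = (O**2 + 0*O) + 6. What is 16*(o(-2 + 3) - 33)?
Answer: -416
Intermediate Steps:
o(O) = 6 + O**2 (o(O) = (O**2 + 0) + 6 = O**2 + 6 = 6 + O**2)
16*(o(-2 + 3) - 33) = 16*((6 + (-2 + 3)**2) - 33) = 16*((6 + 1**2) - 33) = 16*((6 + 1) - 33) = 16*(7 - 33) = 16*(-26) = -416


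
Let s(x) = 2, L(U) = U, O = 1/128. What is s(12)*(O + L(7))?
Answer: 897/64 ≈ 14.016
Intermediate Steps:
O = 1/128 ≈ 0.0078125
s(12)*(O + L(7)) = 2*(1/128 + 7) = 2*(897/128) = 897/64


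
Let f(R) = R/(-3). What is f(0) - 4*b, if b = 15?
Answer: -60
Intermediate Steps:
f(R) = -R/3 (f(R) = R*(-⅓) = -R/3)
f(0) - 4*b = -⅓*0 - 4*15 = 0 - 60 = -60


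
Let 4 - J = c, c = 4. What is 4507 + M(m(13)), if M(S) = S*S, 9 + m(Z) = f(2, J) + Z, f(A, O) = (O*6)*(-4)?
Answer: 4523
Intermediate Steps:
J = 0 (J = 4 - 1*4 = 4 - 4 = 0)
f(A, O) = -24*O (f(A, O) = (6*O)*(-4) = -24*O)
m(Z) = -9 + Z (m(Z) = -9 + (-24*0 + Z) = -9 + (0 + Z) = -9 + Z)
M(S) = S²
4507 + M(m(13)) = 4507 + (-9 + 13)² = 4507 + 4² = 4507 + 16 = 4523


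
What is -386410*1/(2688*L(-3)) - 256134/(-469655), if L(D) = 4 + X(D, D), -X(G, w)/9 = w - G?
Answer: -89362717891/2524865280 ≈ -35.393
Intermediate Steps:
X(G, w) = -9*w + 9*G (X(G, w) = -9*(w - G) = -9*w + 9*G)
L(D) = 4 (L(D) = 4 + (-9*D + 9*D) = 4 + 0 = 4)
-386410*1/(2688*L(-3)) - 256134/(-469655) = -386410/((42*4)*64) - 256134/(-469655) = -386410/(168*64) - 256134*(-1/469655) = -386410/10752 + 256134/469655 = -386410*1/10752 + 256134/469655 = -193205/5376 + 256134/469655 = -89362717891/2524865280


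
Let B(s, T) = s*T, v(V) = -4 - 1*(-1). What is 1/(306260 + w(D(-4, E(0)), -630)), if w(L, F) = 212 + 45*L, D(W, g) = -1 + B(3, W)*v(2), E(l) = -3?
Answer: 1/308047 ≈ 3.2463e-6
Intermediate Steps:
v(V) = -3 (v(V) = -4 + 1 = -3)
B(s, T) = T*s
D(W, g) = -1 - 9*W (D(W, g) = -1 + (W*3)*(-3) = -1 + (3*W)*(-3) = -1 - 9*W)
1/(306260 + w(D(-4, E(0)), -630)) = 1/(306260 + (212 + 45*(-1 - 9*(-4)))) = 1/(306260 + (212 + 45*(-1 + 36))) = 1/(306260 + (212 + 45*35)) = 1/(306260 + (212 + 1575)) = 1/(306260 + 1787) = 1/308047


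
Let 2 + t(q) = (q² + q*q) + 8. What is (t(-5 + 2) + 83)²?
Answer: 11449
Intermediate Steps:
t(q) = 6 + 2*q² (t(q) = -2 + ((q² + q*q) + 8) = -2 + ((q² + q²) + 8) = -2 + (2*q² + 8) = -2 + (8 + 2*q²) = 6 + 2*q²)
(t(-5 + 2) + 83)² = ((6 + 2*(-5 + 2)²) + 83)² = ((6 + 2*(-3)²) + 83)² = ((6 + 2*9) + 83)² = ((6 + 18) + 83)² = (24 + 83)² = 107² = 11449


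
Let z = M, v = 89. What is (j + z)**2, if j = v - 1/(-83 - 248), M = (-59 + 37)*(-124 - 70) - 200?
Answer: 1893287937024/109561 ≈ 1.7281e+7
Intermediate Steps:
M = 4068 (M = -22*(-194) - 200 = 4268 - 200 = 4068)
z = 4068
j = 29460/331 (j = 89 - 1/(-83 - 248) = 89 - 1/(-331) = 89 - 1*(-1/331) = 89 + 1/331 = 29460/331 ≈ 89.003)
(j + z)**2 = (29460/331 + 4068)**2 = (1375968/331)**2 = 1893287937024/109561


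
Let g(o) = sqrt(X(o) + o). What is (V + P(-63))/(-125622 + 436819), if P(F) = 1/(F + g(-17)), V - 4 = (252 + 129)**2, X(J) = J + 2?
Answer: 580805102/1245099197 - 4*I*sqrt(2)/1245099197 ≈ 0.46647 - 4.5433e-9*I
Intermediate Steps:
X(J) = 2 + J
V = 145165 (V = 4 + (252 + 129)**2 = 4 + 381**2 = 4 + 145161 = 145165)
g(o) = sqrt(2 + 2*o) (g(o) = sqrt((2 + o) + o) = sqrt(2 + 2*o))
P(F) = 1/(F + 4*I*sqrt(2)) (P(F) = 1/(F + sqrt(2 + 2*(-17))) = 1/(F + sqrt(2 - 34)) = 1/(F + sqrt(-32)) = 1/(F + 4*I*sqrt(2)))
(V + P(-63))/(-125622 + 436819) = (145165 + 1/(-63 + 4*I*sqrt(2)))/(-125622 + 436819) = (145165 + 1/(-63 + 4*I*sqrt(2)))/311197 = (145165 + 1/(-63 + 4*I*sqrt(2)))*(1/311197) = 145165/311197 + 1/(311197*(-63 + 4*I*sqrt(2)))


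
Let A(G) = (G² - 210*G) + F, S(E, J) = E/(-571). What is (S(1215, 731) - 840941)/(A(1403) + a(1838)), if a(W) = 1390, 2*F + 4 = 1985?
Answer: -960357052/1914174149 ≈ -0.50171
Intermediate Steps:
F = 1981/2 (F = -2 + (½)*1985 = -2 + 1985/2 = 1981/2 ≈ 990.50)
S(E, J) = -E/571 (S(E, J) = E*(-1/571) = -E/571)
A(G) = 1981/2 + G² - 210*G (A(G) = (G² - 210*G) + 1981/2 = 1981/2 + G² - 210*G)
(S(1215, 731) - 840941)/(A(1403) + a(1838)) = (-1/571*1215 - 840941)/((1981/2 + 1403² - 210*1403) + 1390) = (-1215/571 - 840941)/((1981/2 + 1968409 - 294630) + 1390) = -480178526/(571*(3349539/2 + 1390)) = -480178526/(571*3352319/2) = -480178526/571*2/3352319 = -960357052/1914174149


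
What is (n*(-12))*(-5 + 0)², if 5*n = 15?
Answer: -900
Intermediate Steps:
n = 3 (n = (⅕)*15 = 3)
(n*(-12))*(-5 + 0)² = (3*(-12))*(-5 + 0)² = -36*(-5)² = -36*25 = -900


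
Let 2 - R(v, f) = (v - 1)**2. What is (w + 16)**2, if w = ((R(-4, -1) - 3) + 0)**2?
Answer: 478864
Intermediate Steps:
R(v, f) = 2 - (-1 + v)**2 (R(v, f) = 2 - (v - 1)**2 = 2 - (-1 + v)**2)
w = 676 (w = (((2 - (-1 - 4)**2) - 3) + 0)**2 = (((2 - 1*(-5)**2) - 3) + 0)**2 = (((2 - 1*25) - 3) + 0)**2 = (((2 - 25) - 3) + 0)**2 = ((-23 - 3) + 0)**2 = (-26 + 0)**2 = (-26)**2 = 676)
(w + 16)**2 = (676 + 16)**2 = 692**2 = 478864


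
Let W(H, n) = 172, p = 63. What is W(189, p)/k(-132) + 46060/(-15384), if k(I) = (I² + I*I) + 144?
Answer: -16761307/5607468 ≈ -2.9891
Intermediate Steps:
k(I) = 144 + 2*I² (k(I) = (I² + I²) + 144 = 2*I² + 144 = 144 + 2*I²)
W(189, p)/k(-132) + 46060/(-15384) = 172/(144 + 2*(-132)²) + 46060/(-15384) = 172/(144 + 2*17424) + 46060*(-1/15384) = 172/(144 + 34848) - 11515/3846 = 172/34992 - 11515/3846 = 172*(1/34992) - 11515/3846 = 43/8748 - 11515/3846 = -16761307/5607468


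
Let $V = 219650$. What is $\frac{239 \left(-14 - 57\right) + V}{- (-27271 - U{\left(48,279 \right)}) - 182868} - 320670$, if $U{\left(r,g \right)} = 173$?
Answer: $- \frac{49840016761}{155424} \approx -3.2067 \cdot 10^{5}$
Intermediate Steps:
$\frac{239 \left(-14 - 57\right) + V}{- (-27271 - U{\left(48,279 \right)}) - 182868} - 320670 = \frac{239 \left(-14 - 57\right) + 219650}{- (-27271 - 173) - 182868} - 320670 = \frac{239 \left(-71\right) + 219650}{- (-27271 - 173) - 182868} - 320670 = \frac{-16969 + 219650}{\left(-1\right) \left(-27444\right) - 182868} - 320670 = \frac{202681}{27444 - 182868} - 320670 = \frac{202681}{-155424} - 320670 = 202681 \left(- \frac{1}{155424}\right) - 320670 = - \frac{202681}{155424} - 320670 = - \frac{49840016761}{155424}$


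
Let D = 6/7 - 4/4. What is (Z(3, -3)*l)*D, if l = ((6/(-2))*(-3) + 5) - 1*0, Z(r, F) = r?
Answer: -6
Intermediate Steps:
l = 14 (l = ((6*(-½))*(-3) + 5) + 0 = (-3*(-3) + 5) + 0 = (9 + 5) + 0 = 14 + 0 = 14)
D = -⅐ (D = 6*(⅐) - 4*¼ = 6/7 - 1 = -⅐ ≈ -0.14286)
(Z(3, -3)*l)*D = (3*14)*(-⅐) = 42*(-⅐) = -6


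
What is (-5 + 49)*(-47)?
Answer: -2068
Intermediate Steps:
(-5 + 49)*(-47) = 44*(-47) = -2068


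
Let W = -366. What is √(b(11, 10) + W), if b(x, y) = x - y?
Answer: I*√365 ≈ 19.105*I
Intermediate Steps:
√(b(11, 10) + W) = √((11 - 1*10) - 366) = √((11 - 10) - 366) = √(1 - 366) = √(-365) = I*√365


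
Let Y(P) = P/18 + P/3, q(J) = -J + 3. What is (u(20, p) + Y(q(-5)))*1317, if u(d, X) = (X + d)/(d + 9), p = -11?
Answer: 392027/87 ≈ 4506.1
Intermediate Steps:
q(J) = 3 - J
Y(P) = 7*P/18 (Y(P) = P*(1/18) + P*(⅓) = P/18 + P/3 = 7*P/18)
u(d, X) = (X + d)/(9 + d)
(u(20, p) + Y(q(-5)))*1317 = ((-11 + 20)/(9 + 20) + 7*(3 - 1*(-5))/18)*1317 = (9/29 + 7*(3 + 5)/18)*1317 = ((1/29)*9 + (7/18)*8)*1317 = (9/29 + 28/9)*1317 = (893/261)*1317 = 392027/87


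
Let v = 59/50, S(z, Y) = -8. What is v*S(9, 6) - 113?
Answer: -3061/25 ≈ -122.44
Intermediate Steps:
v = 59/50 (v = 59*(1/50) = 59/50 ≈ 1.1800)
v*S(9, 6) - 113 = (59/50)*(-8) - 113 = -236/25 - 113 = -3061/25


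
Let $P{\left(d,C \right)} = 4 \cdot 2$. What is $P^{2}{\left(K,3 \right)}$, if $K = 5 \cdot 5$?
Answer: $64$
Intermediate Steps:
$K = 25$
$P{\left(d,C \right)} = 8$
$P^{2}{\left(K,3 \right)} = 8^{2} = 64$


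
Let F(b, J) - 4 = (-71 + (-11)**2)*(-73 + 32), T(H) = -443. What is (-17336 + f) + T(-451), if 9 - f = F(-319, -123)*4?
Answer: -9586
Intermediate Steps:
F(b, J) = -2046 (F(b, J) = 4 + (-71 + (-11)**2)*(-73 + 32) = 4 + (-71 + 121)*(-41) = 4 + 50*(-41) = 4 - 2050 = -2046)
f = 8193 (f = 9 - (-2046)*4 = 9 - 1*(-8184) = 9 + 8184 = 8193)
(-17336 + f) + T(-451) = (-17336 + 8193) - 443 = -9143 - 443 = -9586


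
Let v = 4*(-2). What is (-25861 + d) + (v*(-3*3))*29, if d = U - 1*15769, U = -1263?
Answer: -40805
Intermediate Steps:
v = -8
d = -17032 (d = -1263 - 1*15769 = -1263 - 15769 = -17032)
(-25861 + d) + (v*(-3*3))*29 = (-25861 - 17032) - (-24)*3*29 = -42893 - 8*(-9)*29 = -42893 + 72*29 = -42893 + 2088 = -40805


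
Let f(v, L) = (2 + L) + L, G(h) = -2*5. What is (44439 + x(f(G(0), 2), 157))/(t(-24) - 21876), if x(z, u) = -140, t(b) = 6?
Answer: -44299/21870 ≈ -2.0256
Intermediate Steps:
G(h) = -10
f(v, L) = 2 + 2*L
(44439 + x(f(G(0), 2), 157))/(t(-24) - 21876) = (44439 - 140)/(6 - 21876) = 44299/(-21870) = 44299*(-1/21870) = -44299/21870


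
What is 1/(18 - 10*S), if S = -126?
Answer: 1/1278 ≈ 0.00078247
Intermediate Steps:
1/(18 - 10*S) = 1/(18 - 10*(-126)) = 1/(18 + 1260) = 1/1278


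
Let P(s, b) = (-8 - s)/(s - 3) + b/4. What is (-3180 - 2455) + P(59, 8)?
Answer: -315515/56 ≈ -5634.2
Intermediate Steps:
P(s, b) = b/4 + (-8 - s)/(-3 + s) (P(s, b) = (-8 - s)/(-3 + s) + b*(1/4) = (-8 - s)/(-3 + s) + b/4 = b/4 + (-8 - s)/(-3 + s))
(-3180 - 2455) + P(59, 8) = (-3180 - 2455) + (-32 - 4*59 - 3*8 + 8*59)/(4*(-3 + 59)) = -5635 + (1/4)*(-32 - 236 - 24 + 472)/56 = -5635 + (1/4)*(1/56)*180 = -5635 + 45/56 = -315515/56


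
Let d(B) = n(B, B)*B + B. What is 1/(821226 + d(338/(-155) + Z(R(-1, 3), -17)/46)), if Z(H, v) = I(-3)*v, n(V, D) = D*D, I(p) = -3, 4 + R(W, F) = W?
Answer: 362467097000/297666569185218593 ≈ 1.2177e-6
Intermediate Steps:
R(W, F) = -4 + W
n(V, D) = D²
Z(H, v) = -3*v
d(B) = B + B³ (d(B) = B²*B + B = B³ + B = B + B³)
1/(821226 + d(338/(-155) + Z(R(-1, 3), -17)/46)) = 1/(821226 + ((338/(-155) - 3*(-17)/46) + (338/(-155) - 3*(-17)/46)³)) = 1/(821226 + ((338*(-1/155) + 51*(1/46)) + (338*(-1/155) + 51*(1/46))³)) = 1/(821226 + ((-338/155 + 51/46) + (-338/155 + 51/46)³)) = 1/(821226 + (-7643/7130 + (-7643/7130)³)) = 1/(821226 + (-7643/7130 - 446469276707/362467097000)) = 1/(821226 - 835015703407/362467097000) = 1/(297666569185218593/362467097000) = 362467097000/297666569185218593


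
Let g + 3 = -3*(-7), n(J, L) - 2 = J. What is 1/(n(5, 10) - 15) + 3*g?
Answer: 431/8 ≈ 53.875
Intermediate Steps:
n(J, L) = 2 + J
g = 18 (g = -3 - 3*(-7) = -3 + 21 = 18)
1/(n(5, 10) - 15) + 3*g = 1/((2 + 5) - 15) + 3*18 = 1/(7 - 15) + 54 = 1/(-8) + 54 = -1/8 + 54 = 431/8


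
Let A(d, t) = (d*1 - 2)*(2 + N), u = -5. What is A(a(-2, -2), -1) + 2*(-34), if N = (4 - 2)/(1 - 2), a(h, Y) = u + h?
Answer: -68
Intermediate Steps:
a(h, Y) = -5 + h
N = -2 (N = 2/(-1) = 2*(-1) = -2)
A(d, t) = 0 (A(d, t) = (d*1 - 2)*(2 - 2) = (d - 2)*0 = (-2 + d)*0 = 0)
A(a(-2, -2), -1) + 2*(-34) = 0 + 2*(-34) = 0 - 68 = -68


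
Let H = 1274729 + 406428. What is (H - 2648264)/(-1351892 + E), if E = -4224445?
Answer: 322369/1858779 ≈ 0.17343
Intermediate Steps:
H = 1681157
(H - 2648264)/(-1351892 + E) = (1681157 - 2648264)/(-1351892 - 4224445) = -967107/(-5576337) = -967107*(-1/5576337) = 322369/1858779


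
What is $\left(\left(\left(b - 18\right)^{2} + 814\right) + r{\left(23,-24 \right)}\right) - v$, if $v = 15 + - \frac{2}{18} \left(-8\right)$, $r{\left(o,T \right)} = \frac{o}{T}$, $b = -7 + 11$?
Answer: $\frac{71507}{72} \approx 993.15$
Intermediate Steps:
$b = 4$
$v = \frac{143}{9}$ ($v = 15 + \left(-2\right) \frac{1}{18} \left(-8\right) = 15 - - \frac{8}{9} = 15 + \frac{8}{9} = \frac{143}{9} \approx 15.889$)
$\left(\left(\left(b - 18\right)^{2} + 814\right) + r{\left(23,-24 \right)}\right) - v = \left(\left(\left(4 - 18\right)^{2} + 814\right) + \frac{23}{-24}\right) - \frac{143}{9} = \left(\left(\left(-14\right)^{2} + 814\right) + 23 \left(- \frac{1}{24}\right)\right) - \frac{143}{9} = \left(\left(196 + 814\right) - \frac{23}{24}\right) - \frac{143}{9} = \left(1010 - \frac{23}{24}\right) - \frac{143}{9} = \frac{24217}{24} - \frac{143}{9} = \frac{71507}{72}$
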